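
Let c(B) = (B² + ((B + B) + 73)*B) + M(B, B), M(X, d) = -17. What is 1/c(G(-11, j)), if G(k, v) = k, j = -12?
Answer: -1/457 ≈ -0.0021882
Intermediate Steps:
c(B) = -17 + B² + B*(73 + 2*B) (c(B) = (B² + ((B + B) + 73)*B) - 17 = (B² + (2*B + 73)*B) - 17 = (B² + (73 + 2*B)*B) - 17 = (B² + B*(73 + 2*B)) - 17 = -17 + B² + B*(73 + 2*B))
1/c(G(-11, j)) = 1/(-17 + 3*(-11)² + 73*(-11)) = 1/(-17 + 3*121 - 803) = 1/(-17 + 363 - 803) = 1/(-457) = -1/457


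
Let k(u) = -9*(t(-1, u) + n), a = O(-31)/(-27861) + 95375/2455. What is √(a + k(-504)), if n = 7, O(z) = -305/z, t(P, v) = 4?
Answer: I*√10817405266218257469/424072281 ≈ 7.7557*I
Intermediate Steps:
a = 16474756070/424072281 (a = -305/(-31)/(-27861) + 95375/2455 = -305*(-1/31)*(-1/27861) + 95375*(1/2455) = (305/31)*(-1/27861) + 19075/491 = -305/863691 + 19075/491 = 16474756070/424072281 ≈ 38.849)
k(u) = -99 (k(u) = -9*(4 + 7) = -9*11 = -99)
√(a + k(-504)) = √(16474756070/424072281 - 99) = √(-25508399749/424072281) = I*√10817405266218257469/424072281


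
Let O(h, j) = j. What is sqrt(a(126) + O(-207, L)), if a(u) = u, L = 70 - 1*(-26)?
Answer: sqrt(222) ≈ 14.900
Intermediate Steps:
L = 96 (L = 70 + 26 = 96)
sqrt(a(126) + O(-207, L)) = sqrt(126 + 96) = sqrt(222)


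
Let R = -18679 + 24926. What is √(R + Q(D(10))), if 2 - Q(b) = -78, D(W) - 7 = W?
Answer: 3*√703 ≈ 79.542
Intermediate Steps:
D(W) = 7 + W
Q(b) = 80 (Q(b) = 2 - 1*(-78) = 2 + 78 = 80)
R = 6247
√(R + Q(D(10))) = √(6247 + 80) = √6327 = 3*√703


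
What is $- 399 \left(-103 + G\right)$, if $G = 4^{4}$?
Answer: $-61047$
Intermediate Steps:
$G = 256$
$- 399 \left(-103 + G\right) = - 399 \left(-103 + 256\right) = \left(-399\right) 153 = -61047$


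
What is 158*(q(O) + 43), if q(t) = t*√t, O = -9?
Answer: 6794 - 4266*I ≈ 6794.0 - 4266.0*I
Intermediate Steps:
q(t) = t^(3/2)
158*(q(O) + 43) = 158*((-9)^(3/2) + 43) = 158*(-27*I + 43) = 158*(43 - 27*I) = 6794 - 4266*I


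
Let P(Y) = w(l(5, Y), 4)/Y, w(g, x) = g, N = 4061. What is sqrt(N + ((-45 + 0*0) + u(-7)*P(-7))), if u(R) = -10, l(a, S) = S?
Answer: sqrt(4006) ≈ 63.293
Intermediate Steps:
P(Y) = 1 (P(Y) = Y/Y = 1)
sqrt(N + ((-45 + 0*0) + u(-7)*P(-7))) = sqrt(4061 + ((-45 + 0*0) - 10*1)) = sqrt(4061 + ((-45 + 0) - 10)) = sqrt(4061 + (-45 - 10)) = sqrt(4061 - 55) = sqrt(4006)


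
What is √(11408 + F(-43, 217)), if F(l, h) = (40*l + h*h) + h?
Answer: √56994 ≈ 238.73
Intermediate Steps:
F(l, h) = h + h² + 40*l (F(l, h) = (40*l + h²) + h = (h² + 40*l) + h = h + h² + 40*l)
√(11408 + F(-43, 217)) = √(11408 + (217 + 217² + 40*(-43))) = √(11408 + (217 + 47089 - 1720)) = √(11408 + 45586) = √56994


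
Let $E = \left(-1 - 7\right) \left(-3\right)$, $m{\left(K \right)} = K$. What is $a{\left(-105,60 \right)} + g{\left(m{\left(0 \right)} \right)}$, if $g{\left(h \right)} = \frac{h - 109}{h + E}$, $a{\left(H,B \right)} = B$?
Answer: $\frac{1331}{24} \approx 55.458$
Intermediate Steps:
$E = 24$ ($E = \left(-8\right) \left(-3\right) = 24$)
$g{\left(h \right)} = \frac{-109 + h}{24 + h}$ ($g{\left(h \right)} = \frac{h - 109}{h + 24} = \frac{-109 + h}{24 + h}$)
$a{\left(-105,60 \right)} + g{\left(m{\left(0 \right)} \right)} = 60 + \frac{-109 + 0}{24 + 0} = 60 + \frac{1}{24} \left(-109\right) = 60 - \frac{109}{24} = \frac{1331}{24}$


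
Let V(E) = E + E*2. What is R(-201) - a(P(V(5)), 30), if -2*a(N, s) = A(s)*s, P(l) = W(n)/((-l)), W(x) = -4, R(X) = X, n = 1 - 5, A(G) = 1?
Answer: -186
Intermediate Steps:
n = -4
V(E) = 3*E (V(E) = E + 2*E = 3*E)
P(l) = 4/l (P(l) = -4*(-1/l) = -(-4)/l = 4/l)
a(N, s) = -s/2
R(-201) - a(P(V(5)), 30) = -201 - (-1)*30/2 = -201 - 1*(-15) = -201 + 15 = -186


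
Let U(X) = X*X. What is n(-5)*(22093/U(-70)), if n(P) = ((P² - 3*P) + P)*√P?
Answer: 22093*I*√5/140 ≈ 352.87*I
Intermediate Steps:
U(X) = X²
n(P) = √P*(P² - 2*P) (n(P) = (P² - 2*P)*√P = √P*(P² - 2*P))
n(-5)*(22093/U(-70)) = ((-5)^(3/2)*(-2 - 5))*(22093/((-70)²)) = (-5*I*√5*(-7))*(22093/4900) = (35*I*√5)*(22093*(1/4900)) = (35*I*√5)*(22093/4900) = 22093*I*√5/140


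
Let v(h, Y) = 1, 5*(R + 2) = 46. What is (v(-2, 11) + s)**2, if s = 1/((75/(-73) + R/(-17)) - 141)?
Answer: 770362556209/781293352464 ≈ 0.98601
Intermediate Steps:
R = 36/5 (R = -2 + (1/5)*46 = -2 + 46/5 = 36/5 ≈ 7.2000)
s = -6205/883908 (s = 1/((75/(-73) + (36/5)/(-17)) - 141) = 1/((75*(-1/73) + (36/5)*(-1/17)) - 141) = 1/((-75/73 - 36/85) - 141) = 1/(-9003/6205 - 141) = 1/(-883908/6205) = -6205/883908 ≈ -0.0070200)
(v(-2, 11) + s)**2 = (1 - 6205/883908)**2 = (877703/883908)**2 = 770362556209/781293352464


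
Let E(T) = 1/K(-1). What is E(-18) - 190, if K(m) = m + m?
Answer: -381/2 ≈ -190.50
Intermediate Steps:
K(m) = 2*m
E(T) = -1/2 (E(T) = 1/(2*(-1)) = 1/(-2) = -1/2)
E(-18) - 190 = -1/2 - 190 = -381/2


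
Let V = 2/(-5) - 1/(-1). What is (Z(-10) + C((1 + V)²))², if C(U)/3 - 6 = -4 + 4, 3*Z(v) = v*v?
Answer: 23716/9 ≈ 2635.1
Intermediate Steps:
Z(v) = v²/3 (Z(v) = (v*v)/3 = v²/3)
V = ⅗ (V = 2*(-⅕) - 1*(-1) = -⅖ + 1 = ⅗ ≈ 0.60000)
C(U) = 18 (C(U) = 18 + 3*(-4 + 4) = 18 + 3*0 = 18 + 0 = 18)
(Z(-10) + C((1 + V)²))² = ((⅓)*(-10)² + 18)² = ((⅓)*100 + 18)² = (100/3 + 18)² = (154/3)² = 23716/9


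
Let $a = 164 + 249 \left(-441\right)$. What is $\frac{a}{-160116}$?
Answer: $\frac{109645}{160116} \approx 0.68478$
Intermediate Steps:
$a = -109645$ ($a = 164 - 109809 = -109645$)
$\frac{a}{-160116} = - \frac{109645}{-160116} = \left(-109645\right) \left(- \frac{1}{160116}\right) = \frac{109645}{160116}$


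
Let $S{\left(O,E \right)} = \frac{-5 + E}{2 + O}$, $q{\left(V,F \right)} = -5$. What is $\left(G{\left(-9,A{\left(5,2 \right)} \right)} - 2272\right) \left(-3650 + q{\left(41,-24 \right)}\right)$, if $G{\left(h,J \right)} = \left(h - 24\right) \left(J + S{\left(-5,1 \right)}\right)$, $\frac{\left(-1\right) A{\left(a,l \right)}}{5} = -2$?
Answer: $9671130$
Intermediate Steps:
$A{\left(a,l \right)} = 10$ ($A{\left(a,l \right)} = \left(-5\right) \left(-2\right) = 10$)
$S{\left(O,E \right)} = \frac{-5 + E}{2 + O}$
$G{\left(h,J \right)} = \left(-24 + h\right) \left(\frac{4}{3} + J\right)$ ($G{\left(h,J \right)} = \left(h - 24\right) \left(J + \frac{-5 + 1}{2 - 5}\right) = \left(-24 + h\right) \left(J + \frac{1}{-3} \left(-4\right)\right) = \left(-24 + h\right) \left(J - - \frac{4}{3}\right) = \left(-24 + h\right) \left(J + \frac{4}{3}\right) = \left(-24 + h\right) \left(\frac{4}{3} + J\right)$)
$\left(G{\left(-9,A{\left(5,2 \right)} \right)} - 2272\right) \left(-3650 + q{\left(41,-24 \right)}\right) = \left(\left(-32 - 240 + \frac{4}{3} \left(-9\right) + 10 \left(-9\right)\right) - 2272\right) \left(-3650 - 5\right) = \left(\left(-32 - 240 - 12 - 90\right) - 2272\right) \left(-3655\right) = \left(-374 - 2272\right) \left(-3655\right) = \left(-2646\right) \left(-3655\right) = 9671130$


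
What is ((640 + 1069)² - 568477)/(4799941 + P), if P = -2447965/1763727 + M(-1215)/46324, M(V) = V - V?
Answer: 2074322852154/4232891546071 ≈ 0.49005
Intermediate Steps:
M(V) = 0 (M(V) = V - V = 0)
P = -2447965/1763727 (P = -2447965/1763727 + 0/46324 = -2447965*1/1763727 + 0*(1/46324) = -2447965/1763727 + 0 = -2447965/1763727 ≈ -1.3880)
((640 + 1069)² - 568477)/(4799941 + P) = ((640 + 1069)² - 568477)/(4799941 - 2447965/1763727) = (1709² - 568477)/(8465783092142/1763727) = (2920681 - 568477)*(1763727/8465783092142) = 2352204*(1763727/8465783092142) = 2074322852154/4232891546071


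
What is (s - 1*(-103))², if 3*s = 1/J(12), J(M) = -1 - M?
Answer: 16128256/1521 ≈ 10604.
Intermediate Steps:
s = -1/39 (s = 1/(3*(-1 - 1*12)) = 1/(3*(-1 - 12)) = (⅓)/(-13) = (⅓)*(-1/13) = -1/39 ≈ -0.025641)
(s - 1*(-103))² = (-1/39 - 1*(-103))² = (-1/39 + 103)² = (4016/39)² = 16128256/1521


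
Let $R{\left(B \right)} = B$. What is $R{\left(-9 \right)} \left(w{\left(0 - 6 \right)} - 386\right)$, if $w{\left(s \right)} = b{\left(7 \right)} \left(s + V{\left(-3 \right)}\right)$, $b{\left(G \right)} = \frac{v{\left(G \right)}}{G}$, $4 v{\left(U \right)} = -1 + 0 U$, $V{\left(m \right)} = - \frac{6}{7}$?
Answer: $\frac{170118}{49} \approx 3471.8$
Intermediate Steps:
$V{\left(m \right)} = - \frac{6}{7}$ ($V{\left(m \right)} = \left(-6\right) \frac{1}{7} = - \frac{6}{7}$)
$v{\left(U \right)} = - \frac{1}{4}$ ($v{\left(U \right)} = \frac{-1 + 0 U}{4} = \frac{-1 + 0}{4} = \frac{1}{4} \left(-1\right) = - \frac{1}{4}$)
$b{\left(G \right)} = - \frac{1}{4 G}$
$w{\left(s \right)} = \frac{3}{98} - \frac{s}{28}$ ($w{\left(s \right)} = - \frac{1}{4 \cdot 7} \left(s - \frac{6}{7}\right) = \left(- \frac{1}{4}\right) \frac{1}{7} \left(- \frac{6}{7} + s\right) = - \frac{- \frac{6}{7} + s}{28} = \frac{3}{98} - \frac{s}{28}$)
$R{\left(-9 \right)} \left(w{\left(0 - 6 \right)} - 386\right) = - 9 \left(\left(\frac{3}{98} - \frac{0 - 6}{28}\right) - 386\right) = - 9 \left(\left(\frac{3}{98} - - \frac{3}{14}\right) - 386\right) = - 9 \left(\left(\frac{3}{98} + \frac{3}{14}\right) - 386\right) = - 9 \left(\frac{12}{49} - 386\right) = \left(-9\right) \left(- \frac{18902}{49}\right) = \frac{170118}{49}$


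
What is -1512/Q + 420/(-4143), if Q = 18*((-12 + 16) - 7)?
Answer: 38528/1381 ≈ 27.899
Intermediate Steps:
Q = -54 (Q = 18*(4 - 7) = 18*(-3) = -54)
-1512/Q + 420/(-4143) = -1512/(-54) + 420/(-4143) = -1512*(-1/54) + 420*(-1/4143) = 28 - 140/1381 = 38528/1381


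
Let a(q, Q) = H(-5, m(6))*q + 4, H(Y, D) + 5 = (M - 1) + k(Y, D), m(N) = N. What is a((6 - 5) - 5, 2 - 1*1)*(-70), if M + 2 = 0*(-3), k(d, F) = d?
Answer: -3920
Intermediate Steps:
M = -2 (M = -2 + 0*(-3) = -2 + 0 = -2)
H(Y, D) = -8 + Y (H(Y, D) = -5 + ((-2 - 1) + Y) = -5 + (-3 + Y) = -8 + Y)
a(q, Q) = 4 - 13*q (a(q, Q) = (-8 - 5)*q + 4 = -13*q + 4 = 4 - 13*q)
a((6 - 5) - 5, 2 - 1*1)*(-70) = (4 - 13*((6 - 5) - 5))*(-70) = (4 - 13*(1 - 5))*(-70) = (4 - 13*(-4))*(-70) = (4 + 52)*(-70) = 56*(-70) = -3920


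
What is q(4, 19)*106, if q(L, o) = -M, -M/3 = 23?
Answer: 7314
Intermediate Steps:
M = -69 (M = -3*23 = -69)
q(L, o) = 69 (q(L, o) = -1*(-69) = 69)
q(4, 19)*106 = 69*106 = 7314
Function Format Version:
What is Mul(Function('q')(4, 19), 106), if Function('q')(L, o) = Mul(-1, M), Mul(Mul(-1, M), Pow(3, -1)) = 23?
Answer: 7314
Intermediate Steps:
M = -69 (M = Mul(-3, 23) = -69)
Function('q')(L, o) = 69 (Function('q')(L, o) = Mul(-1, -69) = 69)
Mul(Function('q')(4, 19), 106) = Mul(69, 106) = 7314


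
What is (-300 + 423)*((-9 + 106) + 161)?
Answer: 31734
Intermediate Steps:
(-300 + 423)*((-9 + 106) + 161) = 123*(97 + 161) = 123*258 = 31734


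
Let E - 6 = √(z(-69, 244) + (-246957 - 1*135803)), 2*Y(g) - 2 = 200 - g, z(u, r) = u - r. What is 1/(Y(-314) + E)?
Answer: 88/150923 - I*√383073/452769 ≈ 0.00058308 - 0.001367*I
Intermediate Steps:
Y(g) = 101 - g/2 (Y(g) = 1 + (200 - g)/2 = 1 + (100 - g/2) = 101 - g/2)
E = 6 + I*√383073 (E = 6 + √((-69 - 1*244) + (-246957 - 1*135803)) = 6 + √((-69 - 244) + (-246957 - 135803)) = 6 + √(-313 - 382760) = 6 + √(-383073) = 6 + I*√383073 ≈ 6.0 + 618.93*I)
1/(Y(-314) + E) = 1/((101 - ½*(-314)) + (6 + I*√383073)) = 1/((101 + 157) + (6 + I*√383073)) = 1/(258 + (6 + I*√383073)) = 1/(264 + I*√383073)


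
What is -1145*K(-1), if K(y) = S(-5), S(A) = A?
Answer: 5725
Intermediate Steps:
K(y) = -5
-1145*K(-1) = -1145*(-5) = 5725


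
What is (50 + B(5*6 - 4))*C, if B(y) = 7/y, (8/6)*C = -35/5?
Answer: -27447/104 ≈ -263.91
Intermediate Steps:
C = -21/4 (C = 3*(-35/5)/4 = 3*(-35*⅕)/4 = (¾)*(-7) = -21/4 ≈ -5.2500)
(50 + B(5*6 - 4))*C = (50 + 7/(5*6 - 4))*(-21/4) = (50 + 7/(30 - 4))*(-21/4) = (50 + 7/26)*(-21/4) = (1307/26)*(-21/4) = -27447/104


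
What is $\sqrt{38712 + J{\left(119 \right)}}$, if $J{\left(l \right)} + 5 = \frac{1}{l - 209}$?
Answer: $\frac{\sqrt{34836290}}{30} \approx 196.74$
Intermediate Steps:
$J{\left(l \right)} = -5 + \frac{1}{-209 + l}$ ($J{\left(l \right)} = -5 + \frac{1}{l - 209} = -5 + \frac{1}{-209 + l}$)
$\sqrt{38712 + J{\left(119 \right)}} = \sqrt{38712 + \frac{1046 - 595}{-209 + 119}} = \sqrt{38712 + \frac{1046 - 595}{-90}} = \sqrt{38712 - \frac{451}{90}} = \sqrt{\frac{3483629}{90}} = \frac{\sqrt{34836290}}{30}$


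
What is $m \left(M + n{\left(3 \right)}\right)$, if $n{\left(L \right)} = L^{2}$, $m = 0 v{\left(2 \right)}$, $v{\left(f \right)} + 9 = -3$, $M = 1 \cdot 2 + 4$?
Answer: $0$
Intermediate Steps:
$M = 6$ ($M = 2 + 4 = 6$)
$v{\left(f \right)} = -12$ ($v{\left(f \right)} = -9 - 3 = -12$)
$m = 0$ ($m = 0 \left(-12\right) = 0$)
$m \left(M + n{\left(3 \right)}\right) = 0 \left(6 + 3^{2}\right) = 0 \left(6 + 9\right) = 0 \cdot 15 = 0$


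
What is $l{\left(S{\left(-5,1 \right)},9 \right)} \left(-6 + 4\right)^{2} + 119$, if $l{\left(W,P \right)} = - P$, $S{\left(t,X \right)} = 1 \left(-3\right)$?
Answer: $83$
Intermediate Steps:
$S{\left(t,X \right)} = -3$
$l{\left(S{\left(-5,1 \right)},9 \right)} \left(-6 + 4\right)^{2} + 119 = \left(-1\right) 9 \left(-6 + 4\right)^{2} + 119 = - 9 \left(-2\right)^{2} + 119 = \left(-9\right) 4 + 119 = -36 + 119 = 83$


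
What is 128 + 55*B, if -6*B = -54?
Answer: 623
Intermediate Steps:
B = 9 (B = -1/6*(-54) = 9)
128 + 55*B = 128 + 55*9 = 128 + 495 = 623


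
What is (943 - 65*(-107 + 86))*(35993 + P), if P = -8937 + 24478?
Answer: 118940472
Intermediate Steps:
P = 15541
(943 - 65*(-107 + 86))*(35993 + P) = (943 - 65*(-107 + 86))*(35993 + 15541) = (943 - 65*(-21))*51534 = (943 + 1365)*51534 = 2308*51534 = 118940472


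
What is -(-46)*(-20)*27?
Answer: -24840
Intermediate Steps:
-(-46)*(-20)*27 = -46*20*27 = -920*27 = -24840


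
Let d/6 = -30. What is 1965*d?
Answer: -353700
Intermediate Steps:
d = -180 (d = 6*(-30) = -180)
1965*d = 1965*(-180) = -353700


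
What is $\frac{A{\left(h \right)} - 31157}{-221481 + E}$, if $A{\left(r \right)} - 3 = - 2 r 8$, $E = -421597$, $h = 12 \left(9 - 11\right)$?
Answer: $\frac{15385}{321539} \approx 0.047848$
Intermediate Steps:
$h = -24$ ($h = 12 \left(-2\right) = -24$)
$A{\left(r \right)} = 3 - 16 r$ ($A{\left(r \right)} = 3 + - 2 r 8 = 3 - 16 r$)
$\frac{A{\left(h \right)} - 31157}{-221481 + E} = \frac{\left(3 - -384\right) - 31157}{-221481 - 421597} = \frac{\left(3 + 384\right) - 31157}{-643078} = \left(387 - 31157\right) \left(- \frac{1}{643078}\right) = \left(-30770\right) \left(- \frac{1}{643078}\right) = \frac{15385}{321539}$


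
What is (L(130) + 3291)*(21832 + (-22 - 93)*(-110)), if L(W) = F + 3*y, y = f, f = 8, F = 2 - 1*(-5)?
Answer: 114549204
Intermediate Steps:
F = 7 (F = 2 + 5 = 7)
y = 8
L(W) = 31 (L(W) = 7 + 3*8 = 7 + 24 = 31)
(L(130) + 3291)*(21832 + (-22 - 93)*(-110)) = (31 + 3291)*(21832 + (-22 - 93)*(-110)) = 3322*(21832 - 115*(-110)) = 3322*(21832 + 12650) = 3322*34482 = 114549204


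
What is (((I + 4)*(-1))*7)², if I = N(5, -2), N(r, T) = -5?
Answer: 49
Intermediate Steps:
I = -5
(((I + 4)*(-1))*7)² = (((-5 + 4)*(-1))*7)² = (-1*(-1)*7)² = (1*7)² = 7² = 49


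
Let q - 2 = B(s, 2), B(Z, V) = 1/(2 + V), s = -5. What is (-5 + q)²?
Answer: 121/16 ≈ 7.5625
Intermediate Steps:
q = 9/4 (q = 2 + 1/(2 + 2) = 2 + 1/4 = 2 + ¼ = 9/4 ≈ 2.2500)
(-5 + q)² = (-5 + 9/4)² = (-11/4)² = 121/16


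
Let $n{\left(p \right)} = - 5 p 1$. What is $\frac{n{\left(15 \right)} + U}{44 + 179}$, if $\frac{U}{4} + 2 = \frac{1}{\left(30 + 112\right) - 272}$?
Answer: $- \frac{5397}{14495} \approx -0.37234$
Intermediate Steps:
$n{\left(p \right)} = - 5 p$
$U = - \frac{522}{65}$ ($U = -8 + \frac{4}{\left(30 + 112\right) - 272} = -8 + \frac{4}{142 - 272} = -8 + \frac{4}{-130} = -8 + 4 \left(- \frac{1}{130}\right) = -8 - \frac{2}{65} = - \frac{522}{65} \approx -8.0308$)
$\frac{n{\left(15 \right)} + U}{44 + 179} = \frac{\left(-5\right) 15 - \frac{522}{65}}{44 + 179} = \frac{-75 - \frac{522}{65}}{223} = \left(- \frac{5397}{65}\right) \frac{1}{223} = - \frac{5397}{14495}$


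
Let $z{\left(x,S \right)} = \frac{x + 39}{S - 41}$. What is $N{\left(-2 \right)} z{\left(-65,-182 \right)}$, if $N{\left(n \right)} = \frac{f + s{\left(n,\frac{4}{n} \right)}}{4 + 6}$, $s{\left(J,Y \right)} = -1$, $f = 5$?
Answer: $\frac{52}{1115} \approx 0.046637$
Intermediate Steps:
$N{\left(n \right)} = \frac{2}{5}$ ($N{\left(n \right)} = \frac{5 - 1}{4 + 6} = \frac{4}{10} = 4 \cdot \frac{1}{10} = \frac{2}{5}$)
$z{\left(x,S \right)} = \frac{39 + x}{-41 + S}$
$N{\left(-2 \right)} z{\left(-65,-182 \right)} = \frac{2 \frac{39 - 65}{-41 - 182}}{5} = \frac{2 \frac{1}{-223} \left(-26\right)}{5} = \frac{2 \left(\left(- \frac{1}{223}\right) \left(-26\right)\right)}{5} = \frac{2}{5} \cdot \frac{26}{223} = \frac{52}{1115}$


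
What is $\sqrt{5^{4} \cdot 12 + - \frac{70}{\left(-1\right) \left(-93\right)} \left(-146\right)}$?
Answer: $\frac{2 \sqrt{16454490}}{93} \approx 87.235$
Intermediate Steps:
$\sqrt{5^{4} \cdot 12 + - \frac{70}{\left(-1\right) \left(-93\right)} \left(-146\right)} = \sqrt{625 \cdot 12 + - \frac{70}{93} \left(-146\right)} = \sqrt{7500 + \left(-70\right) \frac{1}{93} \left(-146\right)} = \sqrt{7500 - - \frac{10220}{93}} = \sqrt{7500 + \frac{10220}{93}} = \sqrt{\frac{707720}{93}} = \frac{2 \sqrt{16454490}}{93}$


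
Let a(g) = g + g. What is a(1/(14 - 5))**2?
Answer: 4/81 ≈ 0.049383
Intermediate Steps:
a(g) = 2*g
a(1/(14 - 5))**2 = (2/(14 - 5))**2 = (2/9)**2 = 4/81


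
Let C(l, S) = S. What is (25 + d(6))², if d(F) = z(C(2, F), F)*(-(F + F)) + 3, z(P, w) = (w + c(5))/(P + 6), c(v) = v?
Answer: 289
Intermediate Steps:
z(P, w) = (5 + w)/(6 + P) (z(P, w) = (w + 5)/(P + 6) = (5 + w)/(6 + P))
d(F) = 3 - 2*F*(5 + F)/(6 + F) (d(F) = ((5 + F)/(6 + F))*(-(F + F)) + 3 = ((5 + F)/(6 + F))*(-2*F) + 3 = -2*F*(5 + F)/(6 + F) + 3 = 3 - 2*F*(5 + F)/(6 + F))
(25 + d(6))² = (25 + (18 - 7*6 - 2*6²)/(6 + 6))² = (25 + (18 - 42 - 2*36)/12)² = (25 + (18 - 42 - 72)/12)² = (25 + (1/12)*(-96))² = (25 - 8)² = 17² = 289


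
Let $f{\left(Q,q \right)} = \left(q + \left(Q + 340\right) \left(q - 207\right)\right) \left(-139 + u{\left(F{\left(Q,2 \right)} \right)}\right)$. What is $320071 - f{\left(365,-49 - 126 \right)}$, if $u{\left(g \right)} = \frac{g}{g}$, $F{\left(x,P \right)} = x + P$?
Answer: $-36868859$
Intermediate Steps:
$F{\left(x,P \right)} = P + x$
$u{\left(g \right)} = 1$
$f{\left(Q,q \right)} = - 138 q - 138 \left(-207 + q\right) \left(340 + Q\right)$ ($f{\left(Q,q \right)} = \left(q + \left(Q + 340\right) \left(q - 207\right)\right) \left(-139 + 1\right) = \left(q + \left(340 + Q\right) \left(-207 + q\right)\right) \left(-138\right) = \left(q + \left(-207 + q\right) \left(340 + Q\right)\right) \left(-138\right) = - 138 q - 138 \left(-207 + q\right) \left(340 + Q\right)$)
$320071 - f{\left(365,-49 - 126 \right)} = 320071 - \left(9712440 - 47058 \left(-49 - 126\right) + 28566 \cdot 365 - 50370 \left(-49 - 126\right)\right) = 320071 - \left(9712440 - -8235150 + 10426590 - 50370 \left(-175\right)\right) = 320071 - \left(9712440 + 8235150 + 10426590 + 8814750\right) = 320071 - 37188930 = -36868859$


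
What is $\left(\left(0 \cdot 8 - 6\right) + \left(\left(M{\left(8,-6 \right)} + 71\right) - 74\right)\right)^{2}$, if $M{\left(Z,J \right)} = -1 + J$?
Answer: $256$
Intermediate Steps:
$\left(\left(0 \cdot 8 - 6\right) + \left(\left(M{\left(8,-6 \right)} + 71\right) - 74\right)\right)^{2} = \left(\left(0 \cdot 8 - 6\right) + \left(\left(\left(-1 - 6\right) + 71\right) - 74\right)\right)^{2} = \left(\left(0 - 6\right) + \left(\left(-7 + 71\right) - 74\right)\right)^{2} = \left(-6 + \left(64 - 74\right)\right)^{2} = \left(-6 - 10\right)^{2} = \left(-16\right)^{2} = 256$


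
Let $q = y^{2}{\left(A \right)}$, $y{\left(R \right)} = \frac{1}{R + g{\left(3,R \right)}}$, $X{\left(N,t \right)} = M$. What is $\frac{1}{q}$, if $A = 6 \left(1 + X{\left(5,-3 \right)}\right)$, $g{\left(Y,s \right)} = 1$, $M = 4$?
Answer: $961$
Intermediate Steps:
$X{\left(N,t \right)} = 4$
$A = 30$ ($A = 6 \left(1 + 4\right) = 6 \cdot 5 = 30$)
$y{\left(R \right)} = \frac{1}{1 + R}$ ($y{\left(R \right)} = \frac{1}{R + 1} = \frac{1}{1 + R}$)
$q = \frac{1}{961}$ ($q = \left(\frac{1}{1 + 30}\right)^{2} = \left(\frac{1}{31}\right)^{2} = \frac{1}{961} \approx 0.0010406$)
$\frac{1}{q} = \frac{1}{\frac{1}{961}} = 961$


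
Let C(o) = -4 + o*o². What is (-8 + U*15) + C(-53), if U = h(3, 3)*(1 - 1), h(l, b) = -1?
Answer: -148889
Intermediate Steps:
C(o) = -4 + o³
U = 0 (U = -(1 - 1) = -1*0 = 0)
(-8 + U*15) + C(-53) = (-8 + 0*15) + (-4 + (-53)³) = (-8 + 0) + (-4 - 148877) = -8 - 148881 = -148889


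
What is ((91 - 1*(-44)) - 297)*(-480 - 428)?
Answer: 147096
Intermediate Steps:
((91 - 1*(-44)) - 297)*(-480 - 428) = ((91 + 44) - 297)*(-908) = (135 - 297)*(-908) = -162*(-908) = 147096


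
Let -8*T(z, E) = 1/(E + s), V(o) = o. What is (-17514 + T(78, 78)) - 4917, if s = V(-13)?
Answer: -11664121/520 ≈ -22431.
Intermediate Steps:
s = -13
T(z, E) = -1/(8*(-13 + E)) (T(z, E) = -1/(8*(E - 13)) = -1/(8*(-13 + E)))
(-17514 + T(78, 78)) - 4917 = (-17514 - 1/(-104 + 8*78)) - 4917 = (-17514 - 1/(-104 + 624)) - 4917 = (-17514 - 1/520) - 4917 = -9107281/520 - 4917 = -11664121/520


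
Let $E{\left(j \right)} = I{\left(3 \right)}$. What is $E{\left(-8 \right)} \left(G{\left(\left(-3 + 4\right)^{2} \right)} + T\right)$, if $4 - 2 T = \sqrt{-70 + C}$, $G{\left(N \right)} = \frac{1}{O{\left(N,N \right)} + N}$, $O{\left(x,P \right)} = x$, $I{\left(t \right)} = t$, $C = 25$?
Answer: $\frac{15}{2} - \frac{9 i \sqrt{5}}{2} \approx 7.5 - 10.062 i$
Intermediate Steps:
$E{\left(j \right)} = 3$
$G{\left(N \right)} = \frac{1}{2 N}$ ($G{\left(N \right)} = \frac{1}{N + N} = \frac{1}{2 N}$)
$T = 2 - \frac{3 i \sqrt{5}}{2}$ ($T = 2 - \frac{\sqrt{-70 + 25}}{2} = 2 - \frac{\sqrt{-45}}{2} = 2 - \frac{3 i \sqrt{5}}{2} \approx 2.0 - 3.3541 i$)
$E{\left(-8 \right)} \left(G{\left(\left(-3 + 4\right)^{2} \right)} + T\right) = 3 \left(\frac{1}{2 \left(-3 + 4\right)^{2}} + \left(2 - \frac{3 i \sqrt{5}}{2}\right)\right) = 3 \left(\frac{1}{2 \cdot 1^{2}} + \left(2 - \frac{3 i \sqrt{5}}{2}\right)\right) = 3 \left(\frac{1}{2 \cdot 1} + \left(2 - \frac{3 i \sqrt{5}}{2}\right)\right) = 3 \left(\frac{1}{2} \cdot 1 + \left(2 - \frac{3 i \sqrt{5}}{2}\right)\right) = 3 \left(\frac{1}{2} + \left(2 - \frac{3 i \sqrt{5}}{2}\right)\right) = 3 \left(\frac{5}{2} - \frac{3 i \sqrt{5}}{2}\right) = \frac{15}{2} - \frac{9 i \sqrt{5}}{2}$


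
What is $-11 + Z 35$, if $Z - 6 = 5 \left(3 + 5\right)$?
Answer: $1599$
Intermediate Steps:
$Z = 46$ ($Z = 6 + 5 \left(3 + 5\right) = 6 + 5 \cdot 8 = 6 + 40 = 46$)
$-11 + Z 35 = -11 + 46 \cdot 35 = -11 + 1610 = 1599$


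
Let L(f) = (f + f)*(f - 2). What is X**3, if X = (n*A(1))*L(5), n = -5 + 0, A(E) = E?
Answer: -3375000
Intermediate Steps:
L(f) = 2*f*(-2 + f) (L(f) = (2*f)*(-2 + f) = 2*f*(-2 + f))
n = -5
X = -150 (X = (-5*1)*(2*5*(-2 + 5)) = -10*5*3 = -5*30 = -150)
X**3 = (-150)**3 = -3375000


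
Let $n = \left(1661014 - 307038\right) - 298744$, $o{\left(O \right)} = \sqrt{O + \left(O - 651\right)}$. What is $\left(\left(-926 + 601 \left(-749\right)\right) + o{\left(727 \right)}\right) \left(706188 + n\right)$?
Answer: $-794532526500 + 1761420 \sqrt{803} \approx -7.9448 \cdot 10^{11}$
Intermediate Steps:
$o{\left(O \right)} = \sqrt{-651 + 2 O}$ ($o{\left(O \right)} = \sqrt{O + \left(-651 + O\right)} = \sqrt{-651 + 2 O}$)
$n = 1055232$ ($n = 1353976 - 298744 = 1055232$)
$\left(\left(-926 + 601 \left(-749\right)\right) + o{\left(727 \right)}\right) \left(706188 + n\right) = \left(\left(-926 + 601 \left(-749\right)\right) + \sqrt{-651 + 2 \cdot 727}\right) \left(706188 + 1055232\right) = \left(\left(-926 - 450149\right) + \sqrt{-651 + 1454}\right) 1761420 = \left(-451075 + \sqrt{803}\right) 1761420 = -794532526500 + 1761420 \sqrt{803}$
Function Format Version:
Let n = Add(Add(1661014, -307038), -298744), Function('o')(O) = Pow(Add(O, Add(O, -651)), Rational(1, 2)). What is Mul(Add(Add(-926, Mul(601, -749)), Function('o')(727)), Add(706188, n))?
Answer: Add(-794532526500, Mul(1761420, Pow(803, Rational(1, 2)))) ≈ -7.9448e+11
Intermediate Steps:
Function('o')(O) = Pow(Add(-651, Mul(2, O)), Rational(1, 2)) (Function('o')(O) = Pow(Add(O, Add(-651, O)), Rational(1, 2)) = Pow(Add(-651, Mul(2, O)), Rational(1, 2)))
n = 1055232 (n = Add(1353976, -298744) = 1055232)
Mul(Add(Add(-926, Mul(601, -749)), Function('o')(727)), Add(706188, n)) = Mul(Add(Add(-926, Mul(601, -749)), Pow(Add(-651, Mul(2, 727)), Rational(1, 2))), Add(706188, 1055232)) = Mul(Add(Add(-926, -450149), Pow(Add(-651, 1454), Rational(1, 2))), 1761420) = Mul(Add(-451075, Pow(803, Rational(1, 2))), 1761420) = Add(-794532526500, Mul(1761420, Pow(803, Rational(1, 2))))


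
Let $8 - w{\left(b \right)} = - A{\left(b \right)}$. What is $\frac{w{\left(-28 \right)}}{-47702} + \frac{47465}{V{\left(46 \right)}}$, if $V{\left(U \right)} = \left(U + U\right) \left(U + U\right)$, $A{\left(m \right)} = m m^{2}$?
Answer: $\frac{53258901}{8777168} \approx 6.0679$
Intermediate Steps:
$A{\left(m \right)} = m^{3}$
$w{\left(b \right)} = 8 + b^{3}$ ($w{\left(b \right)} = 8 - - b^{3} = 8 + b^{3}$)
$V{\left(U \right)} = 4 U^{2}$ ($V{\left(U \right)} = 2 U 2 U = 4 U^{2}$)
$\frac{w{\left(-28 \right)}}{-47702} + \frac{47465}{V{\left(46 \right)}} = \frac{8 + \left(-28\right)^{3}}{-47702} + \frac{47465}{4 \cdot 46^{2}} = \left(8 - 21952\right) \left(- \frac{1}{47702}\right) + \frac{47465}{4 \cdot 2116} = \left(-21944\right) \left(- \frac{1}{47702}\right) + \frac{47465}{8464} = \frac{10972}{23851} + 47465 \cdot \frac{1}{8464} = \frac{10972}{23851} + \frac{47465}{8464} = \frac{53258901}{8777168}$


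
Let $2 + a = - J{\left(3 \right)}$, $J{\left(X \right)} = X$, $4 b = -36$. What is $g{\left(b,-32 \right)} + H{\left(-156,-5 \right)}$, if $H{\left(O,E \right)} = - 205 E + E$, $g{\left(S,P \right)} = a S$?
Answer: $1065$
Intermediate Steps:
$b = -9$ ($b = \frac{1}{4} \left(-36\right) = -9$)
$a = -5$ ($a = -2 - 3 = -5$)
$g{\left(S,P \right)} = - 5 S$
$H{\left(O,E \right)} = - 204 E$
$g{\left(b,-32 \right)} + H{\left(-156,-5 \right)} = \left(-5\right) \left(-9\right) - -1020 = 45 + 1020 = 1065$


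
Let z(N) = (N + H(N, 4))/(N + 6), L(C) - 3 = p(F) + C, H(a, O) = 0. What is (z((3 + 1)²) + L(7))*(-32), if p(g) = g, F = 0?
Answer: -3776/11 ≈ -343.27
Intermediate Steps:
L(C) = 3 + C (L(C) = 3 + (0 + C) = 3 + C)
z(N) = N/(6 + N) (z(N) = (N + 0)/(N + 6) = N/(6 + N))
(z((3 + 1)²) + L(7))*(-32) = ((3 + 1)²/(6 + (3 + 1)²) + (3 + 7))*(-32) = (4²/(6 + 4²) + 10)*(-32) = (16/(6 + 16) + 10)*(-32) = (16/22 + 10)*(-32) = (16*(1/22) + 10)*(-32) = (8/11 + 10)*(-32) = (118/11)*(-32) = -3776/11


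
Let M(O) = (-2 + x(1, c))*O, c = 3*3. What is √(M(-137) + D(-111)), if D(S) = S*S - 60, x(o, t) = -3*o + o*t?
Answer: √11713 ≈ 108.23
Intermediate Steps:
c = 9
D(S) = -60 + S² (D(S) = S² - 60 = -60 + S²)
M(O) = 4*O (M(O) = (-2 + 1*(-3 + 9))*O = (-2 + 1*6)*O = (-2 + 6)*O = 4*O)
√(M(-137) + D(-111)) = √(4*(-137) + (-60 + (-111)²)) = √(-548 + (-60 + 12321)) = √(-548 + 12261) = √11713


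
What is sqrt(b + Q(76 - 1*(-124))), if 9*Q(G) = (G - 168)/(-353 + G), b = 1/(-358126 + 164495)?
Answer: 7*I*sqrt(416340922687)/29625543 ≈ 0.15246*I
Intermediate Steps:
b = -1/193631 (b = 1/(-193631) = -1/193631 ≈ -5.1645e-6)
Q(G) = (-168 + G)/(9*(-353 + G)) (Q(G) = ((G - 168)/(-353 + G))/9 = ((-168 + G)/(-353 + G))/9 = (-168 + G)/(9*(-353 + G)))
sqrt(b + Q(76 - 1*(-124))) = sqrt(-1/193631 + (-168 + (76 - 1*(-124)))/(9*(-353 + (76 - 1*(-124))))) = sqrt(-1/193631 + (-168 + (76 + 124))/(9*(-353 + (76 + 124)))) = sqrt(-1/193631 + (-168 + 200)/(9*(-353 + 200))) = sqrt(-1/193631 + (1/9)*32/(-153)) = sqrt(-1/193631 + (1/9)*(-1/153)*32) = sqrt(-1/193631 - 32/1377) = sqrt(-6197569/266629887) = 7*I*sqrt(416340922687)/29625543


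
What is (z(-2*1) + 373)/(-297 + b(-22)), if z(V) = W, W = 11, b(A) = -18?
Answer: -128/105 ≈ -1.2190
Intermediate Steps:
z(V) = 11
(z(-2*1) + 373)/(-297 + b(-22)) = (11 + 373)/(-297 - 18) = 384/(-315) = 384*(-1/315) = -128/105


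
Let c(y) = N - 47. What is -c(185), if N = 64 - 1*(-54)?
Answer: -71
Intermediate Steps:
N = 118 (N = 64 + 54 = 118)
c(y) = 71 (c(y) = 118 - 47 = 71)
-c(185) = -1*71 = -71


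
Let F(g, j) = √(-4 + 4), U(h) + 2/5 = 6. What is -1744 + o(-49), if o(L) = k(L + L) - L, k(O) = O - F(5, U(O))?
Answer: -1793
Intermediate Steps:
U(h) = 28/5 (U(h) = -⅖ + 6 = 28/5)
F(g, j) = 0 (F(g, j) = √0 = 0)
k(O) = O (k(O) = O - 1*0 = O + 0 = O)
o(L) = L (o(L) = (L + L) - L = 2*L - L = L)
-1744 + o(-49) = -1744 - 49 = -1793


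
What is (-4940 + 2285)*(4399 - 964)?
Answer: -9119925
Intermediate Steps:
(-4940 + 2285)*(4399 - 964) = -2655*3435 = -9119925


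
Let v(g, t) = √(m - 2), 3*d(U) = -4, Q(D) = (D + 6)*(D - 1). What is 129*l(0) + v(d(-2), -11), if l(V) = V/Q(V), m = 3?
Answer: 1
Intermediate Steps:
Q(D) = (-1 + D)*(6 + D) (Q(D) = (6 + D)*(-1 + D) = (-1 + D)*(6 + D))
d(U) = -4/3 (d(U) = (⅓)*(-4) = -4/3)
v(g, t) = 1 (v(g, t) = √(3 - 2) = √1 = 1)
l(V) = V/(-6 + V² + 5*V)
129*l(0) + v(d(-2), -11) = 129*(0/(-6 + 0² + 5*0)) + 1 = 129*(0/(-6 + 0 + 0)) + 1 = 129*(0/(-6)) + 1 = 129*(0*(-⅙)) + 1 = 129*0 + 1 = 0 + 1 = 1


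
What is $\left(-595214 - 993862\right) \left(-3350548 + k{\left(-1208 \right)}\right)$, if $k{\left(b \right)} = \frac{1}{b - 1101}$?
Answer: $\frac{12293751931702308}{2309} \approx 5.3243 \cdot 10^{12}$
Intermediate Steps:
$k{\left(b \right)} = \frac{1}{-1101 + b}$ ($k{\left(b \right)} = \frac{1}{b - 1101} = \frac{1}{-1101 + b}$)
$\left(-595214 - 993862\right) \left(-3350548 + k{\left(-1208 \right)}\right) = \left(-595214 - 993862\right) \left(-3350548 + \frac{1}{-1101 - 1208}\right) = - 1589076 \left(-3350548 + \frac{1}{-2309}\right) = - 1589076 \left(-3350548 - \frac{1}{2309}\right) = \left(-1589076\right) \left(- \frac{7736415333}{2309}\right) = \frac{12293751931702308}{2309}$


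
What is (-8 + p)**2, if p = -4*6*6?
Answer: 23104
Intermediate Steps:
p = -144 (p = -24*6 = -144)
(-8 + p)**2 = (-8 - 144)**2 = (-152)**2 = 23104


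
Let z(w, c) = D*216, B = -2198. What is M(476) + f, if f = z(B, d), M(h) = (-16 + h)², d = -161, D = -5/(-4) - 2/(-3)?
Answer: 212014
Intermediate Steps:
D = 23/12 (D = -5*(-¼) - 2*(-⅓) = 5/4 + ⅔ = 23/12 ≈ 1.9167)
z(w, c) = 414 (z(w, c) = (23/12)*216 = 414)
f = 414
M(476) + f = (-16 + 476)² + 414 = 460² + 414 = 211600 + 414 = 212014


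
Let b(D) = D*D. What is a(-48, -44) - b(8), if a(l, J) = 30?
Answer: -34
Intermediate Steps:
b(D) = D²
a(-48, -44) - b(8) = 30 - 1*8² = 30 - 1*64 = 30 - 64 = -34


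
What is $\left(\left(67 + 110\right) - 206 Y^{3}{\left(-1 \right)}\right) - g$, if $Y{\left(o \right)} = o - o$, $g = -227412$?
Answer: $227589$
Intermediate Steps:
$Y{\left(o \right)} = 0$
$\left(\left(67 + 110\right) - 206 Y^{3}{\left(-1 \right)}\right) - g = \left(\left(67 + 110\right) - 206 \cdot 0^{3}\right) - -227412 = \left(177 - 0\right) + 227412 = \left(177 + 0\right) + 227412 = 177 + 227412 = 227589$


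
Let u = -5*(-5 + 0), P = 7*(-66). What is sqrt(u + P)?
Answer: I*sqrt(437) ≈ 20.905*I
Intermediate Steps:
P = -462
u = 25 (u = -5*(-5) = 25)
sqrt(u + P) = sqrt(25 - 462) = sqrt(-437) = I*sqrt(437)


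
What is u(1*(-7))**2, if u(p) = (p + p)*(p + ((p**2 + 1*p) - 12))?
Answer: 103684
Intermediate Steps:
u(p) = 2*p*(-12 + p**2 + 2*p) (u(p) = (2*p)*(p + ((p**2 + p) - 12)) = (2*p)*(p + ((p + p**2) - 12)) = (2*p)*(p + (-12 + p + p**2)) = (2*p)*(-12 + p**2 + 2*p) = 2*p*(-12 + p**2 + 2*p))
u(1*(-7))**2 = (2*(1*(-7))*(-12 + (1*(-7))**2 + 2*(1*(-7))))**2 = (2*(-7)*(-12 + (-7)**2 + 2*(-7)))**2 = (2*(-7)*(-12 + 49 - 14))**2 = (2*(-7)*23)**2 = (-322)**2 = 103684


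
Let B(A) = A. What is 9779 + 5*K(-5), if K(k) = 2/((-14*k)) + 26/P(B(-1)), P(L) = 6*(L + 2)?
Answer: 205817/21 ≈ 9800.8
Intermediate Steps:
P(L) = 12 + 6*L (P(L) = 6*(2 + L) = 12 + 6*L)
K(k) = 13/3 - 1/(7*k) (K(k) = 2/((-14*k)) + 26/(12 + 6*(-1)) = 2*(-1/(14*k)) + 26/(12 - 6) = -1/(7*k) + 26/6 = -1/(7*k) + 26*(⅙) = -1/(7*k) + 13/3 = 13/3 - 1/(7*k))
9779 + 5*K(-5) = 9779 + 5*((1/21)*(-3 + 91*(-5))/(-5)) = 9779 + 5*((1/21)*(-⅕)*(-3 - 455)) = 9779 + 5*((1/21)*(-⅕)*(-458)) = 9779 + 5*(458/105) = 9779 + 458/21 = 205817/21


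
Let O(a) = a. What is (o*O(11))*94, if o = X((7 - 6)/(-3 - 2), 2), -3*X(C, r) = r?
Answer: -2068/3 ≈ -689.33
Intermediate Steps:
X(C, r) = -r/3
o = -2/3 (o = -1/3*2 = -2/3 ≈ -0.66667)
(o*O(11))*94 = -2/3*11*94 = -22/3*94 = -2068/3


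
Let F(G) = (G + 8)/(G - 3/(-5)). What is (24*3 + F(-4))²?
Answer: 1449616/289 ≈ 5016.0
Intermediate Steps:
F(G) = (8 + G)/(⅗ + G) (F(G) = (8 + G)/(G - 3*(-⅕)) = (8 + G)/(G + ⅗) = (8 + G)/(⅗ + G))
(24*3 + F(-4))² = (24*3 + 5*(8 - 4)/(3 + 5*(-4)))² = (72 + 5*4/(3 - 20))² = (72 + 5*4/(-17))² = (72 + 5*(-1/17)*4)² = (72 - 20/17)² = (1204/17)² = 1449616/289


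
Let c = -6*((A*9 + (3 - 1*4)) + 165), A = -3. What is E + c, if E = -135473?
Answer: -136295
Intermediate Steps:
c = -822 (c = -6*((-3*9 + (3 - 1*4)) + 165) = -6*((-27 + (3 - 4)) + 165) = -6*((-27 - 1) + 165) = -6*(-28 + 165) = -6*137 = -822)
E + c = -135473 - 822 = -136295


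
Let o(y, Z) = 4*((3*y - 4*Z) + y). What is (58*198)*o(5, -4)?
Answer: 1653696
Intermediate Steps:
o(y, Z) = -16*Z + 16*y (o(y, Z) = 4*((-4*Z + 3*y) + y) = 4*(-4*Z + 4*y) = -16*Z + 16*y)
(58*198)*o(5, -4) = (58*198)*(-16*(-4) + 16*5) = 11484*(64 + 80) = 11484*144 = 1653696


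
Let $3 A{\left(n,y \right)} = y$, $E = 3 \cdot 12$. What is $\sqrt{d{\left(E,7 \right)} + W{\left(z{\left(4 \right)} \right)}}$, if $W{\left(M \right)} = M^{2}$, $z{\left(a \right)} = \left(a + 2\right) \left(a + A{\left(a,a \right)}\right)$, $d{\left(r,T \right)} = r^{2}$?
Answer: $4 \sqrt{145} \approx 48.166$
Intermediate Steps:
$E = 36$
$A{\left(n,y \right)} = \frac{y}{3}$
$z{\left(a \right)} = \frac{4 a \left(2 + a\right)}{3}$ ($z{\left(a \right)} = \left(a + 2\right) \left(a + \frac{a}{3}\right) = \left(2 + a\right) \frac{4 a}{3} = \frac{4 a \left(2 + a\right)}{3}$)
$\sqrt{d{\left(E,7 \right)} + W{\left(z{\left(4 \right)} \right)}} = \sqrt{36^{2} + \left(\frac{4}{3} \cdot 4 \left(2 + 4\right)\right)^{2}} = \sqrt{1296 + \left(\frac{4}{3} \cdot 4 \cdot 6\right)^{2}} = \sqrt{1296 + 32^{2}} = \sqrt{1296 + 1024} = \sqrt{2320} = 4 \sqrt{145}$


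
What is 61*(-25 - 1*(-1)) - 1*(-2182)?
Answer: 718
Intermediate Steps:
61*(-25 - 1*(-1)) - 1*(-2182) = 61*(-25 + 1) + 2182 = 61*(-24) + 2182 = -1464 + 2182 = 718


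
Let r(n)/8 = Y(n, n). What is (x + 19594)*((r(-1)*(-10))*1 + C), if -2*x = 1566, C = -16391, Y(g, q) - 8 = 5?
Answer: -327894541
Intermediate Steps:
Y(g, q) = 13 (Y(g, q) = 8 + 5 = 13)
r(n) = 104 (r(n) = 8*13 = 104)
x = -783 (x = -½*1566 = -783)
(x + 19594)*((r(-1)*(-10))*1 + C) = (-783 + 19594)*((104*(-10))*1 - 16391) = 18811*(-1040*1 - 16391) = 18811*(-1040 - 16391) = 18811*(-17431) = -327894541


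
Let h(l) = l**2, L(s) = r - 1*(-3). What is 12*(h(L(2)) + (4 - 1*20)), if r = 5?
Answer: 576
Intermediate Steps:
L(s) = 8 (L(s) = 5 - 1*(-3) = 5 + 3 = 8)
12*(h(L(2)) + (4 - 1*20)) = 12*(8**2 + (4 - 1*20)) = 12*(64 + (4 - 20)) = 12*(64 - 16) = 12*48 = 576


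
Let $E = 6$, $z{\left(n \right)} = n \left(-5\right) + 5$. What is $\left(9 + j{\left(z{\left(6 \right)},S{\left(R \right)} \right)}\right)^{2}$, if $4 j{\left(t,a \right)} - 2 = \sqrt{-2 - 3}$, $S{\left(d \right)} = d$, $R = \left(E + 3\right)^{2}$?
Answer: $\frac{\left(38 + i \sqrt{5}\right)^{2}}{16} \approx 89.938 + 10.621 i$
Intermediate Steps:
$z{\left(n \right)} = 5 - 5 n$ ($z{\left(n \right)} = - 5 n + 5 = 5 - 5 n$)
$R = 81$ ($R = \left(6 + 3\right)^{2} = 9^{2} = 81$)
$j{\left(t,a \right)} = \frac{1}{2} + \frac{i \sqrt{5}}{4}$ ($j{\left(t,a \right)} = \frac{1}{2} + \frac{\sqrt{-2 - 3}}{4} = \frac{1}{2} + \frac{\sqrt{-5}}{4} = \frac{1}{2} + \frac{i \sqrt{5}}{4}$)
$\left(9 + j{\left(z{\left(6 \right)},S{\left(R \right)} \right)}\right)^{2} = \left(9 + \left(\frac{1}{2} + \frac{i \sqrt{5}}{4}\right)\right)^{2} = \left(\frac{19}{2} + \frac{i \sqrt{5}}{4}\right)^{2}$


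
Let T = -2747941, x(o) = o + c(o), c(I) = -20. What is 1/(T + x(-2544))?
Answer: -1/2750505 ≈ -3.6357e-7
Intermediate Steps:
x(o) = -20 + o (x(o) = o - 20 = -20 + o)
1/(T + x(-2544)) = 1/(-2747941 + (-20 - 2544)) = 1/(-2747941 - 2564) = 1/(-2750505) = -1/2750505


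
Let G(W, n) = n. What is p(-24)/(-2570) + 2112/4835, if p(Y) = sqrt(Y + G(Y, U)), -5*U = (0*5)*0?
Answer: 2112/4835 - I*sqrt(6)/1285 ≈ 0.43681 - 0.0019062*I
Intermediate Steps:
U = 0 (U = -0*5*0/5 = -0*0 = -1/5*0 = 0)
p(Y) = sqrt(Y) (p(Y) = sqrt(Y + 0) = sqrt(Y))
p(-24)/(-2570) + 2112/4835 = sqrt(-24)/(-2570) + 2112/4835 = (2*I*sqrt(6))*(-1/2570) + 2112*(1/4835) = -I*sqrt(6)/1285 + 2112/4835 = 2112/4835 - I*sqrt(6)/1285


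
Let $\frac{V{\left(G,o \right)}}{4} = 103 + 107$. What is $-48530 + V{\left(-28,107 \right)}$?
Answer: $-47690$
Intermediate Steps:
$V{\left(G,o \right)} = 840$ ($V{\left(G,o \right)} = 4 \left(103 + 107\right) = 4 \cdot 210 = 840$)
$-48530 + V{\left(-28,107 \right)} = -48530 + 840 = -47690$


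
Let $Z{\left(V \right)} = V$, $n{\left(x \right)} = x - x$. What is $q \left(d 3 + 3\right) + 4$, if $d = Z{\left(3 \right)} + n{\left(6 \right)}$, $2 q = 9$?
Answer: $58$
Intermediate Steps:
$q = \frac{9}{2}$ ($q = \frac{1}{2} \cdot 9 = \frac{9}{2} \approx 4.5$)
$n{\left(x \right)} = 0$
$d = 3$ ($d = 3 + 0 = 3$)
$q \left(d 3 + 3\right) + 4 = \frac{9 \left(3 \cdot 3 + 3\right)}{2} + 4 = \frac{9 \left(9 + 3\right)}{2} + 4 = \frac{9}{2} \cdot 12 + 4 = 54 + 4 = 58$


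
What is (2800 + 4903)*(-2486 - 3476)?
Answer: -45925286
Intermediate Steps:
(2800 + 4903)*(-2486 - 3476) = 7703*(-5962) = -45925286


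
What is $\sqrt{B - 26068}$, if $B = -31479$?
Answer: $i \sqrt{57547} \approx 239.89 i$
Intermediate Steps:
$\sqrt{B - 26068} = \sqrt{-31479 - 26068} = \sqrt{-57547} = i \sqrt{57547}$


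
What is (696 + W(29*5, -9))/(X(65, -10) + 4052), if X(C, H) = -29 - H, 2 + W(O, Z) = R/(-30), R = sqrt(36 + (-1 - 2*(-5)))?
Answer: 694/4033 - sqrt(5)/40330 ≈ 0.17202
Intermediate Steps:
R = 3*sqrt(5) (R = sqrt(36 + (-1 + 10)) = sqrt(36 + 9) = sqrt(45) = 3*sqrt(5) ≈ 6.7082)
W(O, Z) = -2 - sqrt(5)/10 (W(O, Z) = -2 + (3*sqrt(5))/(-30) = -2 + (3*sqrt(5))*(-1/30) = -2 - sqrt(5)/10)
(696 + W(29*5, -9))/(X(65, -10) + 4052) = (696 + (-2 - sqrt(5)/10))/((-29 - 1*(-10)) + 4052) = (694 - sqrt(5)/10)/((-29 + 10) + 4052) = (694 - sqrt(5)/10)/(-19 + 4052) = (694 - sqrt(5)/10)/4033 = (694 - sqrt(5)/10)*(1/4033) = 694/4033 - sqrt(5)/40330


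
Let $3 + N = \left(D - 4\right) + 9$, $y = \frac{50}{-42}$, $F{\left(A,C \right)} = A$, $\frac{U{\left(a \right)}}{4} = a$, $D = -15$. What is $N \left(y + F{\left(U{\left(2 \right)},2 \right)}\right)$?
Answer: $- \frac{1859}{21} \approx -88.524$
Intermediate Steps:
$U{\left(a \right)} = 4 a$
$y = - \frac{25}{21}$ ($y = 50 \left(- \frac{1}{42}\right) = - \frac{25}{21} \approx -1.1905$)
$N = -13$ ($N = -3 + \left(\left(-15 - 4\right) + 9\right) = -3 + \left(-19 + 9\right) = -3 - 10 = -13$)
$N \left(y + F{\left(U{\left(2 \right)},2 \right)}\right) = - 13 \left(- \frac{25}{21} + 4 \cdot 2\right) = - 13 \left(- \frac{25}{21} + 8\right) = \left(-13\right) \frac{143}{21} = - \frac{1859}{21}$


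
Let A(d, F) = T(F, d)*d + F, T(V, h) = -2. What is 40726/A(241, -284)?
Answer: -20363/383 ≈ -53.167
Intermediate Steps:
A(d, F) = F - 2*d (A(d, F) = -2*d + F = F - 2*d)
40726/A(241, -284) = 40726/(-284 - 2*241) = 40726/(-284 - 482) = 40726/(-766) = 40726*(-1/766) = -20363/383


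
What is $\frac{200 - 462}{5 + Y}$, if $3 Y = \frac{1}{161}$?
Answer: $- \frac{63273}{1208} \approx -52.378$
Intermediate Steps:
$Y = \frac{1}{483}$ ($Y = \frac{1}{3 \cdot 161} = \frac{1}{3} \cdot \frac{1}{161} = \frac{1}{483} \approx 0.0020704$)
$\frac{200 - 462}{5 + Y} = \frac{200 - 462}{5 + \frac{1}{483}} = - \frac{262}{\frac{2416}{483}} = \left(-262\right) \frac{483}{2416} = - \frac{63273}{1208}$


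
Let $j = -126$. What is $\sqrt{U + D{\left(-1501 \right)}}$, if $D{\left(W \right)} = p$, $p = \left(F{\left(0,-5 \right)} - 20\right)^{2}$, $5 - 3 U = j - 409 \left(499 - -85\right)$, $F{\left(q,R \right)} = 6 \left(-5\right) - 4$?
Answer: $\frac{\sqrt{743205}}{3} \approx 287.36$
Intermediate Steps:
$F{\left(q,R \right)} = -34$ ($F{\left(q,R \right)} = -30 - 4 = -34$)
$U = \frac{238987}{3}$ ($U = \frac{5}{3} - \frac{-126 - 409 \left(499 - -85\right)}{3} = \frac{5}{3} - \frac{-126 - 409 \left(499 + 85\right)}{3} = \frac{5}{3} - \frac{-126 - 238856}{3} = \frac{5}{3} - - \frac{238982}{3} = \frac{5}{3} + \frac{238982}{3} = \frac{238987}{3} \approx 79662.0$)
$p = 2916$ ($p = \left(-34 - 20\right)^{2} = \left(-54\right)^{2} = 2916$)
$D{\left(W \right)} = 2916$
$\sqrt{U + D{\left(-1501 \right)}} = \sqrt{\frac{238987}{3} + 2916} = \sqrt{\frac{247735}{3}} = \frac{\sqrt{743205}}{3}$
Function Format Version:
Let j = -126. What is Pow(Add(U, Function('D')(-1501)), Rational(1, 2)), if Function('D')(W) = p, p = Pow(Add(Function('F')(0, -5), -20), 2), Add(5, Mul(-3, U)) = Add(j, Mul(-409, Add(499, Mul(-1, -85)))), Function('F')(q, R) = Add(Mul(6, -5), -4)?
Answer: Mul(Rational(1, 3), Pow(743205, Rational(1, 2))) ≈ 287.36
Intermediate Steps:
Function('F')(q, R) = -34 (Function('F')(q, R) = Add(-30, -4) = -34)
U = Rational(238987, 3) (U = Add(Rational(5, 3), Mul(Rational(-1, 3), Add(-126, Mul(-409, Add(499, Mul(-1, -85)))))) = Add(Rational(5, 3), Mul(Rational(-1, 3), Add(-126, Mul(-409, Add(499, 85))))) = Add(Rational(5, 3), Mul(Rational(-1, 3), Add(-126, Mul(-409, 584)))) = Add(Rational(5, 3), Mul(Rational(-1, 3), Add(-126, -238856))) = Add(Rational(5, 3), Mul(Rational(-1, 3), -238982)) = Add(Rational(5, 3), Rational(238982, 3)) = Rational(238987, 3) ≈ 79662.)
p = 2916 (p = Pow(Add(-34, -20), 2) = Pow(-54, 2) = 2916)
Function('D')(W) = 2916
Pow(Add(U, Function('D')(-1501)), Rational(1, 2)) = Pow(Add(Rational(238987, 3), 2916), Rational(1, 2)) = Pow(Rational(247735, 3), Rational(1, 2)) = Mul(Rational(1, 3), Pow(743205, Rational(1, 2)))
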